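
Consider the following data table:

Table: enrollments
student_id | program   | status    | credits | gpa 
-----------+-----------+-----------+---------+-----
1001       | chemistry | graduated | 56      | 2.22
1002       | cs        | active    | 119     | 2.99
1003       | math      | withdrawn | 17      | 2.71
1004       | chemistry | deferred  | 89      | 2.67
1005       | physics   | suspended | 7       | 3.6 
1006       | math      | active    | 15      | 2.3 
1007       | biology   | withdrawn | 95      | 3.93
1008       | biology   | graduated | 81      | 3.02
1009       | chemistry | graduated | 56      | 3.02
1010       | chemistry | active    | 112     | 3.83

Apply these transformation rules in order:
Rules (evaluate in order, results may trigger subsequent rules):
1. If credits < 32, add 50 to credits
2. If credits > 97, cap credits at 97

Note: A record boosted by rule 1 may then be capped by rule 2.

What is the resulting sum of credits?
760

Step 1: Apply rule 1 to records with credits < 32
  - 3 records get bonus of 50
  - Of these, 0 records then exceed 97 and get capped
Step 2: Apply rule 2 to records with credits > 97
  - 2 records (original) are capped
Step 3: Calculate final sum = 760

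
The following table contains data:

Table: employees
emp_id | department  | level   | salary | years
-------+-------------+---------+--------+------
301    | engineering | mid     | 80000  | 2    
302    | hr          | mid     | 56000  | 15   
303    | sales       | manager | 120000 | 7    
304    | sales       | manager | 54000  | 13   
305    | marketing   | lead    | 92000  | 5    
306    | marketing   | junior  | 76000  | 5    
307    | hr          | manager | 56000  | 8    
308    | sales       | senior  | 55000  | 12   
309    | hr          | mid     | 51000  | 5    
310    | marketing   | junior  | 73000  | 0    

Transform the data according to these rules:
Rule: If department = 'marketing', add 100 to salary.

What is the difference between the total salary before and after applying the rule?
300

Step 1: Original sum of salary = 713000
Step 2: 3 records have department = 'marketing'
Step 3: Each affected record changes by 100
Step 4: Total change = 3 × 100 = 300
Step 5: New sum = 713000 + 300 = 713300
Step 6: Difference = |713300 - 713000| = 300
        (Sum increased by 300)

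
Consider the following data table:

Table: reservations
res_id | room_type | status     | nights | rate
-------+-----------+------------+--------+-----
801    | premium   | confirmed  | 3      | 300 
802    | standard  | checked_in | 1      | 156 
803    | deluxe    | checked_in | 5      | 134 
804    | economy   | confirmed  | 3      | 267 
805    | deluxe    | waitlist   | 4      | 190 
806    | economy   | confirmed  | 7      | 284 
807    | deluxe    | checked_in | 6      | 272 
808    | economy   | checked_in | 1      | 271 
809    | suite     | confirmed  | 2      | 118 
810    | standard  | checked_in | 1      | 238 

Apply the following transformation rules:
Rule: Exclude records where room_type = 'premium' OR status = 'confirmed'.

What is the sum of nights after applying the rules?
18

Step 1: Find records where room_type = 'premium' OR status = 'confirmed'
Step 2: 4 records match, summing to 15
Step 3: Original sum: 33
Step 4: Remaining sum = 33 - 15 = 18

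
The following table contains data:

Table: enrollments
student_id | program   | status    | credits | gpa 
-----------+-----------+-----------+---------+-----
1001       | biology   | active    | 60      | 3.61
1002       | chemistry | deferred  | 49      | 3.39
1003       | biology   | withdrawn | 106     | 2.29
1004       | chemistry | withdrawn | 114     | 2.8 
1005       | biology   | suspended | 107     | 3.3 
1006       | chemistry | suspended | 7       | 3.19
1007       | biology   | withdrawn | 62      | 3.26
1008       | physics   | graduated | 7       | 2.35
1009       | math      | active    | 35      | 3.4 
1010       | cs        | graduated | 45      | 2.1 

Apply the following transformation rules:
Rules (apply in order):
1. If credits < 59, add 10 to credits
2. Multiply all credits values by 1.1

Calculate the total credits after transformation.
706.2

Step 1: Apply Rule 1 - Add 10 to records with credits < 59
  - 5 records affected: 143 + (5 × 10) = 193
  - Unaffected records: 449
  - Sum after Rule 1: 642
Step 2: Apply Rule 2 - Multiply all by 1.1
  - 642 × 1.1 = 706.2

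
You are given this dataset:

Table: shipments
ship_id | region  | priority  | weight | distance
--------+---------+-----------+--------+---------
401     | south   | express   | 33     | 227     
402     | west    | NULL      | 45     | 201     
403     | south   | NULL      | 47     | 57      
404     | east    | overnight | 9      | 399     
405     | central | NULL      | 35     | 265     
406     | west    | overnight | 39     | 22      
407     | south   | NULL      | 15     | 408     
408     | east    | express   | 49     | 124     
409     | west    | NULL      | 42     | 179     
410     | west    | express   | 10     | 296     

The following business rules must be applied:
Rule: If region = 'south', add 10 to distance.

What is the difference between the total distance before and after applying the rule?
30

Step 1: Original sum of distance = 2178
Step 2: 3 records have region = 'south'
Step 3: Each affected record changes by 10
Step 4: Total change = 3 × 10 = 30
Step 5: New sum = 2178 + 30 = 2208
Step 6: Difference = |2208 - 2178| = 30
        (Sum increased by 30)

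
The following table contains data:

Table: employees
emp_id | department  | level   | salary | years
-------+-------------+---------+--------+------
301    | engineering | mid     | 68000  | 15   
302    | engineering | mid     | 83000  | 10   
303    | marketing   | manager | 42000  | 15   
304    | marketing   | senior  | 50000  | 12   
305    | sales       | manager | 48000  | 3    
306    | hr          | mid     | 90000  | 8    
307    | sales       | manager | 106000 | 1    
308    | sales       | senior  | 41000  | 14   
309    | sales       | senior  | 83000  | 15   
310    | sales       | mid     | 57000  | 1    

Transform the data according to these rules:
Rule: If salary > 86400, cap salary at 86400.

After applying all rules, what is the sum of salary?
644800

Step 1: 2 records have salary > 86400
Step 2: These records originally summed to 196000
Step 3: After capping: 2 × 86400 = 172800
Step 4: Unaffected records sum: 472000
Step 5: Final sum = 172800 + 472000 = 644800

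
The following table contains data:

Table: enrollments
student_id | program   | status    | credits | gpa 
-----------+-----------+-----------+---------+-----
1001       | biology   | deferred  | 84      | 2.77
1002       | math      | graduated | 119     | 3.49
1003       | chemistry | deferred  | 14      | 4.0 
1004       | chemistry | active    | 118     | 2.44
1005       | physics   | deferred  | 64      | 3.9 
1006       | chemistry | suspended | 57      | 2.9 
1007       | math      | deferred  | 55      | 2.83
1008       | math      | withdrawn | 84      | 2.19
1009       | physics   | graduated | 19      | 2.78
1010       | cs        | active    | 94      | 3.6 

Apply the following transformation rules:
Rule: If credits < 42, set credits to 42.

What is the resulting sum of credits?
759

Step 1: 2 records have credits < 42
Step 2: These records originally summed to 33
Step 3: After setting to minimum: 2 × 42 = 84
Step 4: Unaffected records sum: 675
Step 5: Final sum = 84 + 675 = 759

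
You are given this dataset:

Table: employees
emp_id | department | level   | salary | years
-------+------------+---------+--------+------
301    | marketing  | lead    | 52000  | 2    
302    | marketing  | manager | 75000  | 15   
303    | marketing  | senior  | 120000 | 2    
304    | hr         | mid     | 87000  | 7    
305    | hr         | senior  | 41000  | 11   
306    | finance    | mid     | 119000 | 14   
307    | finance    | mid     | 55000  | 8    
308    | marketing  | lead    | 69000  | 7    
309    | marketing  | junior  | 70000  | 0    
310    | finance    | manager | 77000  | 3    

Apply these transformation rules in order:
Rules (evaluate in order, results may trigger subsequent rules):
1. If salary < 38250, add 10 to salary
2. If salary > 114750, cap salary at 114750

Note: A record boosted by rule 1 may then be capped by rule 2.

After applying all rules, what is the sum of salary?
755500

Step 1: Apply rule 1 to records with salary < 38250
  - 0 records get bonus of 10
  - Of these, 0 records then exceed 114750 and get capped
Step 2: Apply rule 2 to records with salary > 114750
  - 2 records (original) are capped
Step 3: Calculate final sum = 755500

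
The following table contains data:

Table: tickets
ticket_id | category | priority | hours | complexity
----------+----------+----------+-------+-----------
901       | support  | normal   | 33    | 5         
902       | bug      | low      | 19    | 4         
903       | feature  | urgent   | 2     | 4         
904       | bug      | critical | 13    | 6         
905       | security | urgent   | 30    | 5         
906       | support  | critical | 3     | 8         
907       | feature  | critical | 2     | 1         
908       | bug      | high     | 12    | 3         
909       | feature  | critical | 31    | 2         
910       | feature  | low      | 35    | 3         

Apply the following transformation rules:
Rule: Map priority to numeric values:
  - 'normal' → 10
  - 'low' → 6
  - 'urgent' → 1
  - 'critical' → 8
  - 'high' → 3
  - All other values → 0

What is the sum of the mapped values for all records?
59

Step 1: Apply mapping to each record
Step 2: Count by status:
  'normal': 1 records × 10 = 10
  'low': 2 records × 6 = 12
  'urgent': 2 records × 1 = 2
  'critical': 4 records × 8 = 32
  'high': 1 records × 3 = 3
Step 3: Sum all mapped values = 59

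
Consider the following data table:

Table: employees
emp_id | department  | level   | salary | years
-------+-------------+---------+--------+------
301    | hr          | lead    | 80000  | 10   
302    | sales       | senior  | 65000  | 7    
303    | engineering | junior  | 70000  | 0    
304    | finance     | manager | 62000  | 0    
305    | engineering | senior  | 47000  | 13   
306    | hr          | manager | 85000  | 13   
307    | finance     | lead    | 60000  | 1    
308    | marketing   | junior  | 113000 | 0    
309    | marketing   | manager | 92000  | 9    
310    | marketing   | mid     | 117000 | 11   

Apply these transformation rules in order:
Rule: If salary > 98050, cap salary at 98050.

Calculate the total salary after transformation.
757100

Step 1: 2 records have salary > 98050
Step 2: These records originally summed to 230000
Step 3: After capping: 2 × 98050 = 196100
Step 4: Unaffected records sum: 561000
Step 5: Final sum = 196100 + 561000 = 757100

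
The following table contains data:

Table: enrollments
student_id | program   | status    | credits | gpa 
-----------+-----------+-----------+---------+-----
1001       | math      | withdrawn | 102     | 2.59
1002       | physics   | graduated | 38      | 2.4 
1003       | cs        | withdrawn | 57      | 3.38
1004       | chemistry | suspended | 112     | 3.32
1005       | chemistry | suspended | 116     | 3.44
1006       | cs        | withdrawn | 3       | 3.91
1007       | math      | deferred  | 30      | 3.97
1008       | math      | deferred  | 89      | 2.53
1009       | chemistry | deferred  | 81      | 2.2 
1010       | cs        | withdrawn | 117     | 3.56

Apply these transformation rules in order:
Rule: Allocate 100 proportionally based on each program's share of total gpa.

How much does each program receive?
chemistry: 28.63, cs: 34.66, math: 29.04, physics: 7.67

Step 1: Calculate total gpa = 31.3
Step 2: Calculate each program's proportion:
  chemistry: 8.96/31.3 = 28.63% → 28.63
  cs: 10.85/31.3 = 34.66% → 34.66
  math: 9.09/31.3 = 29.04% → 29.04
  physics: 2.4/31.3 = 7.67% → 7.67
Step 3: Verify: sum of allocations ≈ 100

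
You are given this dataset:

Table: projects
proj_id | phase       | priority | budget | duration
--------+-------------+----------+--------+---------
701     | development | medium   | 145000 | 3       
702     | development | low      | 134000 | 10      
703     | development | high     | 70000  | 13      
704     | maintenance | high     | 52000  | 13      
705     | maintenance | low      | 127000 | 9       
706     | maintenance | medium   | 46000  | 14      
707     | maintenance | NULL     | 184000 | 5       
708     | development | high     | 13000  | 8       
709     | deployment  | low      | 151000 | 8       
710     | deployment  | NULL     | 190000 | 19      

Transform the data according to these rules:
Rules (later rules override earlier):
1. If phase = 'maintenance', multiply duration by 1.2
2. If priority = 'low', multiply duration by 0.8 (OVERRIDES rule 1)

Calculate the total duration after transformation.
103.0

Step 1: Rule 2 takes priority for records with priority = 'low'
  - 3 records: 27 × 0.8 = 21.6
Step 2: Rule 1 applies to remaining records with phase = 'maintenance'
  - 3 records: 32 × 1.2 = 38.4
Step 3: Other records unchanged: 43
Step 4: Final sum = 21.6 + 38.4 + 43 = 103.0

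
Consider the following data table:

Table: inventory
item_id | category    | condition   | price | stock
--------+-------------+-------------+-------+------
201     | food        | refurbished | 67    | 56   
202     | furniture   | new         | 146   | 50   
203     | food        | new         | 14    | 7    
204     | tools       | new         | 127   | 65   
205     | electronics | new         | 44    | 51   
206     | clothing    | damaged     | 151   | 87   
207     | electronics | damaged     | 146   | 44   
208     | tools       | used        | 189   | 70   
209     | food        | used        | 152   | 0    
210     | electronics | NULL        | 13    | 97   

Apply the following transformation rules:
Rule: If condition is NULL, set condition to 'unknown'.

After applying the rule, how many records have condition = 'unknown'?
1

Step 1: Count records where condition IS NULL
Step 2: Found 1 records with NULL condition
Step 3: These records will have condition set to 'unknown'
Step 4: Records already having condition = 'unknown': 0
Step 5: Answer: 1 + 0 = 1 records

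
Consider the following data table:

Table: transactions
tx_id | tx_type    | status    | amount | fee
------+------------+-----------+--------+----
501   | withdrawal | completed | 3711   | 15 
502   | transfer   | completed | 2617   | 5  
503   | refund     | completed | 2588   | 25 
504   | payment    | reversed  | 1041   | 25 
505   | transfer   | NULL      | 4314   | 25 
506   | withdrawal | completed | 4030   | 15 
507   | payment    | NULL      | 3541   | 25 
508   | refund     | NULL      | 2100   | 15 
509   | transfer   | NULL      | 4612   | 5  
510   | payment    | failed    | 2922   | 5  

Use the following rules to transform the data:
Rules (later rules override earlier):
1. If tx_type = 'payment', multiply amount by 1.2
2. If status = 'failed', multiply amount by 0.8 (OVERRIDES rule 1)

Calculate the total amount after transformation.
31808.0

Step 1: Rule 2 takes priority for records with status = 'failed'
  - 1 records: 2922 × 0.8 = 2337.6
Step 2: Rule 1 applies to remaining records with tx_type = 'payment'
  - 2 records: 4582 × 1.2 = 5498.4
Step 3: Other records unchanged: 23972
Step 4: Final sum = 2337.6 + 5498.4 + 23972 = 31808.0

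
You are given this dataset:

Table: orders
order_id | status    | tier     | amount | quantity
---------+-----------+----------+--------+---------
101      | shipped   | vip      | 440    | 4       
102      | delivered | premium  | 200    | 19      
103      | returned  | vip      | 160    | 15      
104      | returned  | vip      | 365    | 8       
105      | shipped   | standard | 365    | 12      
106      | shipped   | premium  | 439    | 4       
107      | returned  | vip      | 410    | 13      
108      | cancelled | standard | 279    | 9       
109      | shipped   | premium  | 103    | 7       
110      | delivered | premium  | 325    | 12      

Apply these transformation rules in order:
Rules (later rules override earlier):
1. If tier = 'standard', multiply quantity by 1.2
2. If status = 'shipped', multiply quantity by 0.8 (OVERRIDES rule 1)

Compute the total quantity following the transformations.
99.4

Step 1: Rule 2 takes priority for records with status = 'shipped'
  - 4 records: 27 × 0.8 = 21.6
Step 2: Rule 1 applies to remaining records with tier = 'standard'
  - 1 records: 9 × 1.2 = 10.8
Step 3: Other records unchanged: 67
Step 4: Final sum = 21.6 + 10.8 + 67 = 99.4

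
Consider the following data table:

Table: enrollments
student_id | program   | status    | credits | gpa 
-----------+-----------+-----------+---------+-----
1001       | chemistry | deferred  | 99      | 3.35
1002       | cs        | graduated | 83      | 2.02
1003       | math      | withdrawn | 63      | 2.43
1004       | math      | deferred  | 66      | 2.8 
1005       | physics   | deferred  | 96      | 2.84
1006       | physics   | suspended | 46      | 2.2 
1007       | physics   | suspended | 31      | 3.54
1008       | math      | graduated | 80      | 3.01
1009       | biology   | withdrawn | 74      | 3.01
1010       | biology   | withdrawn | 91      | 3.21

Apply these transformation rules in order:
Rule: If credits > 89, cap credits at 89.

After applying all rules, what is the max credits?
89

Step 1: Original maximum credits = 99
Step 2: Apply cap at 89
Step 3: 3 records had credits > 89 and were capped
Step 4: Maximum after transformation = 89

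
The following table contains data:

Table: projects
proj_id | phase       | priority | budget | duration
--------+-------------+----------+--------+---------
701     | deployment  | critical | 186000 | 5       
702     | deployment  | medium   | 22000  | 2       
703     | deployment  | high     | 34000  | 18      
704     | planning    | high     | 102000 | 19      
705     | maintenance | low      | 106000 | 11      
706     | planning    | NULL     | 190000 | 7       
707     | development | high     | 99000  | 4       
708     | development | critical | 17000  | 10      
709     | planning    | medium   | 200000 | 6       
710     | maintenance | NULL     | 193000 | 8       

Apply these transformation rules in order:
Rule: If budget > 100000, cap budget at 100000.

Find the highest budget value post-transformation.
100000

Step 1: Original maximum budget = 200000
Step 2: Apply cap at 100000
Step 3: 6 records had budget > 100000 and were capped
Step 4: Maximum after transformation = 100000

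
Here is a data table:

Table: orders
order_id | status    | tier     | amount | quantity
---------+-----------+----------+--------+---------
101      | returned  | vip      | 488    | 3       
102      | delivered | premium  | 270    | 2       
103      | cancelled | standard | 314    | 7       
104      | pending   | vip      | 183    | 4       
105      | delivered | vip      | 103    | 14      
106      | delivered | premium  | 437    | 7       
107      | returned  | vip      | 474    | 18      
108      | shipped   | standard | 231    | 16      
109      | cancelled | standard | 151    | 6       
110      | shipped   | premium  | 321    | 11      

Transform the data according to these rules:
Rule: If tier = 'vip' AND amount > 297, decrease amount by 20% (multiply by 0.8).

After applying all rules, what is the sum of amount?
2779.6

Step 1: Find records where tier = 'vip' AND amount > 297
Step 2: 2 records match, summing to 962
Step 3: After multiplier: 962 × 0.8 = 769.6
Step 4: Unaffected records sum: 2010
Step 5: Final sum = 769.6 + 2010 = 2779.6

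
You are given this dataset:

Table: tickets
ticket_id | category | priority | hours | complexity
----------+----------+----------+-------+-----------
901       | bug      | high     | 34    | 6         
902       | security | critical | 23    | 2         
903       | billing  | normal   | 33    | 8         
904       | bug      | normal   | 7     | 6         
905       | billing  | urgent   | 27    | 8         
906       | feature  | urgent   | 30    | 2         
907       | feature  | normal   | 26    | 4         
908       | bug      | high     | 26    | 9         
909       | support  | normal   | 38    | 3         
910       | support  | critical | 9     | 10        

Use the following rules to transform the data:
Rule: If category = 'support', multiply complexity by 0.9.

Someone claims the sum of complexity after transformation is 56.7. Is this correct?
Yes, the result is correct.

Step 1: Calculate the correct sum after transformation
Step 2: Apply multiplier 0.9 to records where category = 'support'
Step 3: Correct result = 56.7
Step 4: Claimed result = 56.7
Step 5: 56.7 = 56.7 ✓
Conclusion: The claimed result is correct.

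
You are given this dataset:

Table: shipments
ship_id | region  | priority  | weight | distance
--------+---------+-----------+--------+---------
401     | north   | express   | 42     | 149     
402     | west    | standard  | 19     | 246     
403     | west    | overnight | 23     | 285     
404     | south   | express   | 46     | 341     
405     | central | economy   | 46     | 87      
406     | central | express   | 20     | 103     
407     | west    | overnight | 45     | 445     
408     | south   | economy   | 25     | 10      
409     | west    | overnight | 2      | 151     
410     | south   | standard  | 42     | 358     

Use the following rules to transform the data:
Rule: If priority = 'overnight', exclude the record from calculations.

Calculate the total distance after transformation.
1294

Step 1: Identify records where priority = 'overnight'
Step 2: The excluded records sum to 881
Step 3: Original total distance = 2175
Step 4: Remaining total = 2175 - 881 = 1294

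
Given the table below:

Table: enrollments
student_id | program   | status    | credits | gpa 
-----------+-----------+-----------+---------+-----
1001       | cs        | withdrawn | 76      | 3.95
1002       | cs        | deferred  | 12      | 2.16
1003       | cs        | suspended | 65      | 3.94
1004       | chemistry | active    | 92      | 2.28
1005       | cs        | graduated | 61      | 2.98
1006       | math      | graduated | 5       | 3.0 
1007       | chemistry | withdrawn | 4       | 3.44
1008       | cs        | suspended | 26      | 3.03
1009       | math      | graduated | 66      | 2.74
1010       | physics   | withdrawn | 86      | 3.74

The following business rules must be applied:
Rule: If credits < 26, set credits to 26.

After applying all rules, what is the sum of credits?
550

Step 1: 3 records have credits < 26
Step 2: These records originally summed to 21
Step 3: After setting to minimum: 3 × 26 = 78
Step 4: Unaffected records sum: 472
Step 5: Final sum = 78 + 472 = 550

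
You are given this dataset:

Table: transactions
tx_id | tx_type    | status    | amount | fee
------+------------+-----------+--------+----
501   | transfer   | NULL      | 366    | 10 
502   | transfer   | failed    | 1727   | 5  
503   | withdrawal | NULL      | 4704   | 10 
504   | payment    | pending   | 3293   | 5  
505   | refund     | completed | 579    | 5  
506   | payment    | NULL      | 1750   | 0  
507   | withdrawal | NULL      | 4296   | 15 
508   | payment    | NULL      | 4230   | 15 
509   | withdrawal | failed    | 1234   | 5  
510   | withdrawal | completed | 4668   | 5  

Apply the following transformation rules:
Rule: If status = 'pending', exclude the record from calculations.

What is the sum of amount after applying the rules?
23554

Step 1: Identify records where status = 'pending'
Step 2: The excluded records sum to 3293
Step 3: Original total amount = 26847
Step 4: Remaining total = 26847 - 3293 = 23554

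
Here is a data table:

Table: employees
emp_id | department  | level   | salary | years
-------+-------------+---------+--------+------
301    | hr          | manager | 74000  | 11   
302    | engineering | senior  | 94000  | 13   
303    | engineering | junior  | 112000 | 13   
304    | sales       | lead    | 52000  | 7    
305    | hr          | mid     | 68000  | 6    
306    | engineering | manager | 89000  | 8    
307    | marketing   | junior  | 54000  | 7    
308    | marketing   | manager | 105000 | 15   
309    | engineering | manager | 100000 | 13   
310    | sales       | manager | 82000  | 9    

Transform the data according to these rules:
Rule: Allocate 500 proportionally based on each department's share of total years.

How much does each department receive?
engineering: 230.39, hr: 83.33, marketing: 107.84, sales: 78.43

Step 1: Calculate total years = 102
Step 2: Calculate each department's proportion:
  engineering: 47/102 = 46.08% → 230.39
  hr: 17/102 = 16.67% → 83.33
  marketing: 22/102 = 21.57% → 107.84
  sales: 16/102 = 15.69% → 78.43
Step 3: Verify: sum of allocations ≈ 500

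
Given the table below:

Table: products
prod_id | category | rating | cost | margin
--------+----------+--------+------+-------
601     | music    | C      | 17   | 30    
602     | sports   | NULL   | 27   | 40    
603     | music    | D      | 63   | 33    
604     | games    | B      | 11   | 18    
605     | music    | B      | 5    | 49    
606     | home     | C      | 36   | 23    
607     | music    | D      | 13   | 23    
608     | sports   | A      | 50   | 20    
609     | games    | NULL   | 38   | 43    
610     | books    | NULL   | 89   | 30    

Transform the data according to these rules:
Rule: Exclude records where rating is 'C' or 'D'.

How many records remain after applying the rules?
6

Step 1: Count records to exclude
  - 2 (C) + 2 (D) = 4 records
Step 2: Total records: 10
Step 3: Remaining = 10 - 4 = 6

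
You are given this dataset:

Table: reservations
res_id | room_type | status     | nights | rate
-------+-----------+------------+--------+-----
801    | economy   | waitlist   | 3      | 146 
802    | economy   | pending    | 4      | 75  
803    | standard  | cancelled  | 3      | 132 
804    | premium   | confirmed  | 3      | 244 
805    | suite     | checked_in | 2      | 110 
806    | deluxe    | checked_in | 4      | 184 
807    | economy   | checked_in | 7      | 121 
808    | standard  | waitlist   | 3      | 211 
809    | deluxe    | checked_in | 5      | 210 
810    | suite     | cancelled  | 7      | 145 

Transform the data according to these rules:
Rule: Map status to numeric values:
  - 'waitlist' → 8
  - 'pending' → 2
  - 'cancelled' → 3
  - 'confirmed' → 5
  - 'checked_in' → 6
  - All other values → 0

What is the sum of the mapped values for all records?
53

Step 1: Apply mapping to each record
Step 2: Count by status:
  'waitlist': 2 records × 8 = 16
  'pending': 1 records × 2 = 2
  'cancelled': 2 records × 3 = 6
  'confirmed': 1 records × 5 = 5
  'checked_in': 4 records × 6 = 24
Step 3: Sum all mapped values = 53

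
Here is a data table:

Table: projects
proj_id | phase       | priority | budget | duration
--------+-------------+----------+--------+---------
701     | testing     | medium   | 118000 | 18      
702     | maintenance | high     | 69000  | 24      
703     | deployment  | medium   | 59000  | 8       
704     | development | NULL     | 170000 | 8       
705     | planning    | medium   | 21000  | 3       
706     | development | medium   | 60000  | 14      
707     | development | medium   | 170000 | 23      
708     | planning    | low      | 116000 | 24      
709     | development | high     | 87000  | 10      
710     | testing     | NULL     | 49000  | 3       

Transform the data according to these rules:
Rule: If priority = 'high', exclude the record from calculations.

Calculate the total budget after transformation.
763000

Step 1: Identify records where priority = 'high'
Step 2: The excluded records sum to 156000
Step 3: Original total budget = 919000
Step 4: Remaining total = 919000 - 156000 = 763000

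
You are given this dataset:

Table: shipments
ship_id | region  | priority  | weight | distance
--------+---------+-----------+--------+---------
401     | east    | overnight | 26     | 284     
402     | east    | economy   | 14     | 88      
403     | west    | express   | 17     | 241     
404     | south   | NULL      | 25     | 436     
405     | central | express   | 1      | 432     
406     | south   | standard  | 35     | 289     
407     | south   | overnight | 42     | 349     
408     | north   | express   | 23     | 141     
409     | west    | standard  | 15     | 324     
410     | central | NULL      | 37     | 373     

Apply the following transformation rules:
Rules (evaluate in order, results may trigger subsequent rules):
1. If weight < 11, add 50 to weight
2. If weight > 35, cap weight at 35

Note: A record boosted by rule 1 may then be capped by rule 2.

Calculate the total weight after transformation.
260

Step 1: Apply rule 1 to records with weight < 11
  - 1 records get bonus of 50
  - Of these, 1 records then exceed 35 and get capped
Step 2: Apply rule 2 to records with weight > 35
  - 2 records (original) are capped
Step 3: Calculate final sum = 260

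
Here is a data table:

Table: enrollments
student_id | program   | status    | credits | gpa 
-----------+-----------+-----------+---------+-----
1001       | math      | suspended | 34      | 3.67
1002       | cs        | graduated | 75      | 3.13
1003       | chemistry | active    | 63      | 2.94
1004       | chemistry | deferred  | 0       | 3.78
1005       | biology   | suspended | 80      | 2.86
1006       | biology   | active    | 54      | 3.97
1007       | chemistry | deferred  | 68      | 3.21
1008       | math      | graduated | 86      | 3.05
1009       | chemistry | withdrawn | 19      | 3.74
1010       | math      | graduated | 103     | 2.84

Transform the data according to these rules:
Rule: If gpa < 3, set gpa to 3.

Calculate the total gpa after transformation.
33.55

Step 1: 3 records have gpa < 3
Step 2: These records originally summed to 8.64
Step 3: After setting to minimum: 3 × 3 = 9
Step 4: Unaffected records sum: 24.55
Step 5: Final sum = 9 + 24.55 = 33.55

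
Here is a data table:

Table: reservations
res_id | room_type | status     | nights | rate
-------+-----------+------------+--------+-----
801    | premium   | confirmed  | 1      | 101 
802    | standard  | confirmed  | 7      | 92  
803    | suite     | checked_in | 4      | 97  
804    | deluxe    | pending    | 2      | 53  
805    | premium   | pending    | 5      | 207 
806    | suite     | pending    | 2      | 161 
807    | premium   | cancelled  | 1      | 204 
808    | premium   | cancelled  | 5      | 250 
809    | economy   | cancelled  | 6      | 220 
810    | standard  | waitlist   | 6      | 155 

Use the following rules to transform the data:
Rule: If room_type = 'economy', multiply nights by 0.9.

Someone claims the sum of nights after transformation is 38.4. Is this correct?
Yes, the result is correct.

Step 1: Calculate the correct sum after transformation
Step 2: Apply multiplier 0.9 to records where room_type = 'economy'
Step 3: Correct result = 38.4
Step 4: Claimed result = 38.4
Step 5: 38.4 = 38.4 ✓
Conclusion: The claimed result is correct.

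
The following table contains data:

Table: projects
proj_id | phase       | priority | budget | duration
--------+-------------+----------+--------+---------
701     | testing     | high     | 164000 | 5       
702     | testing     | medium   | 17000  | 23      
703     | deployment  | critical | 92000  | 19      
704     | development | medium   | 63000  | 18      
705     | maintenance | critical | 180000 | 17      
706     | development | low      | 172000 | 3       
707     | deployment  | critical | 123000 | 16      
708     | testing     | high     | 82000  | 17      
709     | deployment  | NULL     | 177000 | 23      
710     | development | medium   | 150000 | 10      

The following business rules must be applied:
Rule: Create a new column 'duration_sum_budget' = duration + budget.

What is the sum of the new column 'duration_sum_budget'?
1220151

Step 1: For each record, compute duration + budget
Example calculations:
  5 + 164000 = 164005
  23 + 17000 = 17023
  19 + 92000 = 92019
  ...
Step 2: Sum all derived values
Step 3: Total = 1220151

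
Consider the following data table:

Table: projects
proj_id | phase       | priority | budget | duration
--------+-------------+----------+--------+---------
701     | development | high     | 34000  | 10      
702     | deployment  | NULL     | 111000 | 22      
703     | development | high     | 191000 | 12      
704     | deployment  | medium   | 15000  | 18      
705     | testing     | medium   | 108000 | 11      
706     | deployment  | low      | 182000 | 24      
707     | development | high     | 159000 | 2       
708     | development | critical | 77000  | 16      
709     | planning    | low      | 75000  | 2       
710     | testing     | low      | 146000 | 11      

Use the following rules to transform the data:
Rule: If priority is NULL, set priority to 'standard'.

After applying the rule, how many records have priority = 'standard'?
1

Step 1: Count records where priority IS NULL
Step 2: Found 1 records with NULL priority
Step 3: These records will have priority set to 'standard'
Step 4: Records already having priority = 'standard': 0
Step 5: Answer: 1 + 0 = 1 records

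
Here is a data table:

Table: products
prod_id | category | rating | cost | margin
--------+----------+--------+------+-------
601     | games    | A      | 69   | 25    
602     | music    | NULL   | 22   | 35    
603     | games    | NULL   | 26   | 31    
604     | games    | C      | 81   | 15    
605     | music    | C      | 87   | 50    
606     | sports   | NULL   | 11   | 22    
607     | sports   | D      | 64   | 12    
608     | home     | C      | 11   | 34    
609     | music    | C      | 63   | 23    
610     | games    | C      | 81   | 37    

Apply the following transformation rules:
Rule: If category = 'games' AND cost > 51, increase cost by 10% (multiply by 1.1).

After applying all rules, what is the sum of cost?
538.1

Step 1: Find records where category = 'games' AND cost > 51
Step 2: 3 records match, summing to 231
Step 3: After multiplier: 231 × 1.1 = 254.1
Step 4: Unaffected records sum: 284
Step 5: Final sum = 254.1 + 284 = 538.1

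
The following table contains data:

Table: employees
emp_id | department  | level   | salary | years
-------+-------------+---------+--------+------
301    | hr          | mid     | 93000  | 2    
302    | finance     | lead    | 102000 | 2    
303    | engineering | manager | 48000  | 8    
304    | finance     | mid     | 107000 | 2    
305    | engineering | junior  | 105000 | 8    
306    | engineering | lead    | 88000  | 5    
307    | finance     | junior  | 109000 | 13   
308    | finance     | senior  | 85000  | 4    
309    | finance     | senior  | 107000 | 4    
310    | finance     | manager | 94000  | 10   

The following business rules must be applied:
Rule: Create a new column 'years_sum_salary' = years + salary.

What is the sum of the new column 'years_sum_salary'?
938058

Step 1: For each record, compute years + salary
Example calculations:
  2 + 93000 = 93002
  2 + 102000 = 102002
  8 + 48000 = 48008
  ...
Step 2: Sum all derived values
Step 3: Total = 938058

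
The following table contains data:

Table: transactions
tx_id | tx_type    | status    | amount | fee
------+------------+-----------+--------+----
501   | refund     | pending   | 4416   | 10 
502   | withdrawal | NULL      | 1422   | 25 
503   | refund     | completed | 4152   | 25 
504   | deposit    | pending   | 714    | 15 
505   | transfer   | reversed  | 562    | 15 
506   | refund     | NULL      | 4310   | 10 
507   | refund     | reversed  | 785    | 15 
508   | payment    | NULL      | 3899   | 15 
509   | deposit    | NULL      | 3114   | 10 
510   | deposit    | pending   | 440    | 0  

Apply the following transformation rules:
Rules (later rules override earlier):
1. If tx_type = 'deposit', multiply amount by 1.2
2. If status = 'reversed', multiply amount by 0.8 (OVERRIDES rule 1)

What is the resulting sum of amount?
24398.2

Step 1: Rule 2 takes priority for records with status = 'reversed'
  - 2 records: 1347 × 0.8 = 1077.6
Step 2: Rule 1 applies to remaining records with tx_type = 'deposit'
  - 3 records: 4268 × 1.2 = 5121.6
Step 3: Other records unchanged: 18199
Step 4: Final sum = 1077.6 + 5121.6 + 18199 = 24398.2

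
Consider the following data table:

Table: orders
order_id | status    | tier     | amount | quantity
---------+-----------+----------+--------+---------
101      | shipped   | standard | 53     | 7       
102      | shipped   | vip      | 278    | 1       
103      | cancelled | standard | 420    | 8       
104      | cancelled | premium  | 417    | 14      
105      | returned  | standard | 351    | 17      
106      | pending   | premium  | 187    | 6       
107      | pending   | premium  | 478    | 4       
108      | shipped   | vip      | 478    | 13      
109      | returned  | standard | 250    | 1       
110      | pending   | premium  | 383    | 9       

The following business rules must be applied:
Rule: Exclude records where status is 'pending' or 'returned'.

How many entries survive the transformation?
5

Step 1: Count records to exclude
  - 3 (pending) + 2 (returned) = 5 records
Step 2: Total records: 10
Step 3: Remaining = 10 - 5 = 5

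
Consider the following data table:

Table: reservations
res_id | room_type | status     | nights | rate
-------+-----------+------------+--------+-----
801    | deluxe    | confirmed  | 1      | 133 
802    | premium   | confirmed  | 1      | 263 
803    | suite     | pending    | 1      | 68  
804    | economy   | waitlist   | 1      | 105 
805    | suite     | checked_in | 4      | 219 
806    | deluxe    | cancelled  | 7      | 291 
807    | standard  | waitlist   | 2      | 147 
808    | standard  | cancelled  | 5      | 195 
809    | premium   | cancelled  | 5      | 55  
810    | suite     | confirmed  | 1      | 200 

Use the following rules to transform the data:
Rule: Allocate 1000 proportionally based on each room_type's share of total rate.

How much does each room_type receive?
deluxe: 252.98, economy: 62.65, premium: 189.74, standard: 204.06, suite: 290.57

Step 1: Calculate total rate = 1676
Step 2: Calculate each room_type's proportion:
  deluxe: 424/1676 = 25.30% → 252.98
  economy: 105/1676 = 6.26% → 62.65
  premium: 318/1676 = 18.97% → 189.74
  standard: 342/1676 = 20.41% → 204.06
  suite: 487/1676 = 29.06% → 290.57
Step 3: Verify: sum of allocations ≈ 1000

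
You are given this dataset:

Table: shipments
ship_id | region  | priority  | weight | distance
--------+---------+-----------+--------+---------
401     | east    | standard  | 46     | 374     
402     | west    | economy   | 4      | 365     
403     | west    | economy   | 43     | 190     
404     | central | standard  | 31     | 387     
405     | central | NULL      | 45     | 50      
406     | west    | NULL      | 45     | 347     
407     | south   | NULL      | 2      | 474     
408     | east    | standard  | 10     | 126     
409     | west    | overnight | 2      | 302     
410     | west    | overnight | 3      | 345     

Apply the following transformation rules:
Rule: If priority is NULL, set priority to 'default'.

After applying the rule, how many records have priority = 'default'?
3

Step 1: Count records where priority IS NULL
Step 2: Found 3 records with NULL priority
Step 3: These records will have priority set to 'default'
Step 4: Records already having priority = 'default': 0
Step 5: Answer: 3 + 0 = 3 records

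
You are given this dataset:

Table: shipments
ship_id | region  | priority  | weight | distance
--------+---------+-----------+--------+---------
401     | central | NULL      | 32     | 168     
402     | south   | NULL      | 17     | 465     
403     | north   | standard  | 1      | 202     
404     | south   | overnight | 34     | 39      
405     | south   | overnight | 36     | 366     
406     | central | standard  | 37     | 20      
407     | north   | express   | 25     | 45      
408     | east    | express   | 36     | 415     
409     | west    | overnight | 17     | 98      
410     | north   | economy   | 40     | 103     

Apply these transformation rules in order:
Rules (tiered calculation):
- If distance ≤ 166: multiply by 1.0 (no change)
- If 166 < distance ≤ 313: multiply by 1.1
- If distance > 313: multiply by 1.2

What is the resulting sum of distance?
2207.2

Step 1: Tier 1 (distance ≤ 166): 5 records, sum = 305 × 1.0 = 305.0
Step 2: Tier 2 (166 < distance ≤ 313): 2 records, sum = 370 × 1.1 = 407.0
Step 3: Tier 3 (distance > 313): 3 records, sum = 1246 × 1.2 = 1495.2
Step 4: Final sum = 305.0 + 407.0 + 1495.2 = 2207.2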